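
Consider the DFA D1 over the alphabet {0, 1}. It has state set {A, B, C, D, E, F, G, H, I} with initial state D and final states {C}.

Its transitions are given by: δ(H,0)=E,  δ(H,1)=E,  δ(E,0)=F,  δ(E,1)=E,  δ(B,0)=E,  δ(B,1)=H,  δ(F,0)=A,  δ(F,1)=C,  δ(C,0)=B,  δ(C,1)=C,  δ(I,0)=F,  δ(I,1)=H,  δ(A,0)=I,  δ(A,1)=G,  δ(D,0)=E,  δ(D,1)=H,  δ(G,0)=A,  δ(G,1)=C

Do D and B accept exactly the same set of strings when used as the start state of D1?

All states are reachable from the start state.
Start with accepting vs non-accepting: {C} | {A,B,D,E,F,G,H,I}.
Refine {A,B,D,E,F,G,H,I} on symbol 1: members go to different blocks, giving {A,B,D,E,H,I} and {F,G}.
Refine {A,B,D,E,H,I} on symbol 0: members go to different blocks, giving {A,B,D,H} and {E,I}.
On input 1, block {A,B,D,H} splits into {B,D} and {A} and {H}.
Split {E,I} by δ(·,1) → {E} and {I}.
No further refinement is possible. Final partition (7 blocks): {C} | {B,D} | {F,G} | {E} | {A} | {H} | {I}.
D and B lie in the same block of the stable partition, so they are equivalent — no string distinguishes them.

Yes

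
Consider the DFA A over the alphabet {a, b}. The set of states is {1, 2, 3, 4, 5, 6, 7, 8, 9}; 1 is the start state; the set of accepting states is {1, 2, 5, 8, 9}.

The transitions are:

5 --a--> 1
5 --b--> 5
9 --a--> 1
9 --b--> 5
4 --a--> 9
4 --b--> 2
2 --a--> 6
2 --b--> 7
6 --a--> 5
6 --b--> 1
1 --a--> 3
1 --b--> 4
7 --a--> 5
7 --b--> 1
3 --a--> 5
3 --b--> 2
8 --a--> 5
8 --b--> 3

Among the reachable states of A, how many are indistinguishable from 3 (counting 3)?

4

First remove the unreachable states {8}; 8 states remain.
Start with accepting vs non-accepting: {1,2,5,9} | {3,4,6,7}.
Split {1,2,5,9} by δ(·,a) → {1,2} and {5,9}.
Stable partition: {1,2} | {3,4,6,7} | {5,9} — 3 equivalence classes.
State 3 belongs to the block {3,4,6,7}, which has 4 states.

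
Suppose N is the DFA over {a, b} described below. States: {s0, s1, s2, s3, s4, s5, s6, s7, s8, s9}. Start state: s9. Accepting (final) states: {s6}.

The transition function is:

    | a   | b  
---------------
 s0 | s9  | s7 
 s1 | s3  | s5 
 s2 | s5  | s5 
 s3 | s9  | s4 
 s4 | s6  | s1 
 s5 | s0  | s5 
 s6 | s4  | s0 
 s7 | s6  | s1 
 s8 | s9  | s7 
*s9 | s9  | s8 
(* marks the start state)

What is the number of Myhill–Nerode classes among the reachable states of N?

Reachable states from the start: {s0,s1,s3,s4,s5,s6,s7,s8,s9}. Unreachable: {s2} — drop them.
Start with accepting vs non-accepting: {s6} | {s0,s1,s3,s4,s5,s7,s8,s9}.
On input a, block {s0,s1,s3,s4,s5,s7,s8,s9} splits into {s0,s1,s3,s5,s8,s9} and {s4,s7}.
Split {s0,s1,s3,s5,s8,s9} by δ(·,b) → {s0,s3,s8} and {s1,s5,s9}.
On input a, block {s1,s5,s9} splits into {s1,s5} and {s9}.
Stable partition: {s6} | {s0,s3,s8} | {s4,s7} | {s1,s5} | {s9} — 5 equivalence classes.

5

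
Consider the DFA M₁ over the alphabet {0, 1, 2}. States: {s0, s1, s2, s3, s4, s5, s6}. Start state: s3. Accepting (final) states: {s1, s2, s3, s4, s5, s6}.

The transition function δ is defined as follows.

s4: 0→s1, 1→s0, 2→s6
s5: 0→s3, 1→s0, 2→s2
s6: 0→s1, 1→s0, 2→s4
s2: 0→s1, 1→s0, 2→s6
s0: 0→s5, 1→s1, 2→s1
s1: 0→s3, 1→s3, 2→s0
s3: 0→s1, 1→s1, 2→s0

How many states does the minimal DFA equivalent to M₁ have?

Every state is reachable, so we keep all 7.
P0 = {s1,s2,s3,s4,s5,s6} | {s0}.
Refine {s1,s2,s3,s4,s5,s6} on symbol 1: members go to different blocks, giving {s2,s4,s5,s6} and {s1,s3}.
Stable partition: {s2,s4,s5,s6} | {s0} | {s1,s3} — 3 equivalence classes.

3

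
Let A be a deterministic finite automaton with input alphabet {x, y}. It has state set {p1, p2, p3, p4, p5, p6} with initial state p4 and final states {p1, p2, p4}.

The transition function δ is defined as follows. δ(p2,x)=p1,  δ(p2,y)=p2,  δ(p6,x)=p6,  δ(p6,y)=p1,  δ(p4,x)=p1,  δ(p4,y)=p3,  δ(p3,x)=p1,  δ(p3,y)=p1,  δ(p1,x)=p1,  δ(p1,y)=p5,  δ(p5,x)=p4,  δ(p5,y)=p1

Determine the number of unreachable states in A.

2

No path from p4 leads to p2, p6; the other 4 states are all reachable.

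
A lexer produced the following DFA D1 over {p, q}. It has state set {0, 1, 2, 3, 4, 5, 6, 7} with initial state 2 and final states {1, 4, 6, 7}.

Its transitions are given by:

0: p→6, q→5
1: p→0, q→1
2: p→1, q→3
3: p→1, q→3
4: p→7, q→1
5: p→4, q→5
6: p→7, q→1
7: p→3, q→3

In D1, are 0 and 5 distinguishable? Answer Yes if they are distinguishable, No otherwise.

Start with accepting vs non-accepting: {1,4,6,7} | {0,2,3,5}.
On input p, block {1,4,6,7} splits into {1,7} and {4,6}.
Split {1,7} by δ(·,q) → {1} and {7}.
Split {0,2,3,5} by δ(·,p) → {0,5} and {2,3}.
No further refinement is possible. Final partition (5 blocks): {1} | {0,5} | {4,6} | {7} | {2,3}.
0 and 5 lie in the same block of the stable partition, so they are equivalent — no string distinguishes them.

No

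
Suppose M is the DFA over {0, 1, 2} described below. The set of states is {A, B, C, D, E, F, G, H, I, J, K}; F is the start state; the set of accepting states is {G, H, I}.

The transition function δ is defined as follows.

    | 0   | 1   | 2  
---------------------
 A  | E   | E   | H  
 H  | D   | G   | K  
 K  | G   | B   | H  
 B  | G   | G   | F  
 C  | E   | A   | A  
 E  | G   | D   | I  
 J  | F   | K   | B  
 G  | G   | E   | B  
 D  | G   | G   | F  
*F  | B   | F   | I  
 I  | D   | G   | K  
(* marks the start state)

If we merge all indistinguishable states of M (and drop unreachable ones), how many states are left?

5

States {A,C,J} cannot be reached from the start state, so discard them.
Initial partition by acceptance: {G,H,I} | {B,D,E,F,K}.
On input 0, block {G,H,I} splits into {H,I} and {G}.
Split {B,D,E,F,K} by δ(·,0) → {B,D,E,K} and {F}.
Refine {B,D,E,K} on symbol 1: members go to different blocks, giving {B,D} and {E,K}.
The partition is now stable with 5 blocks: {H,I} | {B,D} | {G} | {F} | {E,K}.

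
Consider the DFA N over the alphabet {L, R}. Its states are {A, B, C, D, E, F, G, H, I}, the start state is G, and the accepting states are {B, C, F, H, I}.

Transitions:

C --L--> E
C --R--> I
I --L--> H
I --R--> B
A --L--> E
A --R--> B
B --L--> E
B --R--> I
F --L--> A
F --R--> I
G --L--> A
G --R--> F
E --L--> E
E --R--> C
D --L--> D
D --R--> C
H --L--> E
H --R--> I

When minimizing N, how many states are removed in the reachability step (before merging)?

No path from G leads to D; the other 8 states are all reachable.

1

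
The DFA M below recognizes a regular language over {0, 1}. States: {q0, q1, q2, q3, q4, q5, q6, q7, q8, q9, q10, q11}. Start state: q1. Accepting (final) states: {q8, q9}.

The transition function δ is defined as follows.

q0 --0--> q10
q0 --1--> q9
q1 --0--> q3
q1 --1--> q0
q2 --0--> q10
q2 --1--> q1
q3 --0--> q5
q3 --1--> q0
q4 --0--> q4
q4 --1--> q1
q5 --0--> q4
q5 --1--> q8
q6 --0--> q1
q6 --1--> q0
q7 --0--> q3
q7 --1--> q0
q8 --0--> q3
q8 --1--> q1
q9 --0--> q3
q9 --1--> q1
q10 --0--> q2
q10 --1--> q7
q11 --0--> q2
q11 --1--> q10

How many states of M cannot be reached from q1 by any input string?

2

No path from q1 leads to q6, q11; the other 10 states are all reachable.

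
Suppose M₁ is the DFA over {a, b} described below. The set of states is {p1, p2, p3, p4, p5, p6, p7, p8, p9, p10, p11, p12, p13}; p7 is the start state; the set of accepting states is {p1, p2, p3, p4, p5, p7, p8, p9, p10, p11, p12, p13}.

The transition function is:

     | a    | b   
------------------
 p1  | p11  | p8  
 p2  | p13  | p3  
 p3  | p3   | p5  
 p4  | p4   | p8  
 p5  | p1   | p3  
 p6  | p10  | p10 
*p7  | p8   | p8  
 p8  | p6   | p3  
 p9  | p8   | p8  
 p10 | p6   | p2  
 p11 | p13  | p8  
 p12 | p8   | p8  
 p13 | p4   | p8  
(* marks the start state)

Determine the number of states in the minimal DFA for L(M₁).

Reachable states from the start: {p1,p2,p3,p4,p5,p6,p7,p8,p10,p11,p13}. Unreachable: {p9,p12} — drop them.
Initial partition by acceptance: {p1,p2,p3,p4,p5,p7,p8,p10,p11,p13} | {p6}.
Split {p1,p2,p3,p4,p5,p7,p8,p10,p11,p13} by δ(·,a) → {p1,p2,p3,p4,p5,p7,p11,p13} and {p8,p10}.
Refine {p1,p2,p3,p4,p5,p7,p11,p13} on symbol a: members go to different blocks, giving {p1,p2,p3,p4,p5,p11,p13} and {p7}.
Split {p1,p2,p3,p4,p5,p11,p13} by δ(·,b) → {p1,p4,p11,p13} and {p2,p3,p5}.
Split {p2,p3,p5} by δ(·,a) → {p2,p5} and {p3}.
Refine {p8,p10} on symbol b: members go to different blocks, giving {p8} and {p10}.
Stable partition: {p1,p4,p11,p13} | {p6} | {p8} | {p7} | {p2,p5} | {p3} | {p10} — 7 equivalence classes.

7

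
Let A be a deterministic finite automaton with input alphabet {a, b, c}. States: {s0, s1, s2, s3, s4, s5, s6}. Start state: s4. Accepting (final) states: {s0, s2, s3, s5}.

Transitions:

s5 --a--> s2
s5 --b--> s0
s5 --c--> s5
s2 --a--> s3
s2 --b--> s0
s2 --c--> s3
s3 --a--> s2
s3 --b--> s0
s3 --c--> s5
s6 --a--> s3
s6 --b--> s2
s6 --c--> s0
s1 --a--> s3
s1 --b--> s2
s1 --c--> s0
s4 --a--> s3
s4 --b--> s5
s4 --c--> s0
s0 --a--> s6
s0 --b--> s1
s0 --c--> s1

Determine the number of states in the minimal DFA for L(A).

All states are reachable from the start state.
Start with accepting vs non-accepting: {s0,s2,s3,s5} | {s1,s4,s6}.
Refine {s0,s2,s3,s5} on symbol a: members go to different blocks, giving {s2,s3,s5} and {s0}.
Stable partition: {s2,s3,s5} | {s1,s4,s6} | {s0} — 3 equivalence classes.

3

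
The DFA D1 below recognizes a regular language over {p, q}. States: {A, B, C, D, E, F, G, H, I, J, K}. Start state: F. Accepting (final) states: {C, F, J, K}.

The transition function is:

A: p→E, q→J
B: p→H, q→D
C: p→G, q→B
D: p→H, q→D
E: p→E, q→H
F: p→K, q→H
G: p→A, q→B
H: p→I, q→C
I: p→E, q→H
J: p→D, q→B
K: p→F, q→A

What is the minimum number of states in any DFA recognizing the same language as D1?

All states are reachable from the start state.
Initial partition by acceptance: {C,F,J,K} | {A,B,D,E,G,H,I}.
On input p, block {C,F,J,K} splits into {C,J} and {F,K}.
On input q, block {A,B,D,E,G,H,I} splits into {B,D,E,G,I} and {A,H}.
On input p, block {B,D,E,G,I} splits into {B,D,G} and {E,I}.
Stable partition: {C,J} | {B,D,G} | {F,K} | {A,H} | {E,I} — 5 equivalence classes.

5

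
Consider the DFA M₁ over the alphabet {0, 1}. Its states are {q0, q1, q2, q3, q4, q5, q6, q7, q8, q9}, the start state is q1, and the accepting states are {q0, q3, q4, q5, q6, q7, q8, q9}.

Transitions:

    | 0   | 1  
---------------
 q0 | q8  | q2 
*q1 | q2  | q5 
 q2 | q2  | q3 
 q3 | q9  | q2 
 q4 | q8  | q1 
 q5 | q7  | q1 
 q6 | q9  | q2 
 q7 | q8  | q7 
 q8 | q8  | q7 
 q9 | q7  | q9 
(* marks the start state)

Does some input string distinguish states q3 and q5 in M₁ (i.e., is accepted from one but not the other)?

First remove the unreachable states {q0,q4,q6}; 7 states remain.
Start with accepting vs non-accepting: {q3,q5,q7,q8,q9} | {q1,q2}.
On input 1, block {q3,q5,q7,q8,q9} splits into {q7,q8,q9} and {q3,q5}.
The partition is now stable with 3 blocks: {q7,q8,q9} | {q1,q2} | {q3,q5}.
q3 and q5 lie in the same block of the stable partition, so they are equivalent — no string distinguishes them.

No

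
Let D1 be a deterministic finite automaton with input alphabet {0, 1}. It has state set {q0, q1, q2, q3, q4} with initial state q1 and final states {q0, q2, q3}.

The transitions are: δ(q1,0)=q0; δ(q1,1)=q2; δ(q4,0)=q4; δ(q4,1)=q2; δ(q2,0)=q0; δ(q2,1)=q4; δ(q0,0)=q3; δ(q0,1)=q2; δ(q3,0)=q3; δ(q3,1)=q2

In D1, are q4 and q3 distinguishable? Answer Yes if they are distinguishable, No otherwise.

All states are reachable from the start state.
Start with accepting vs non-accepting: {q0,q2,q3} | {q1,q4}.
Refine {q0,q2,q3} on symbol 1: members go to different blocks, giving {q0,q3} and {q2}.
Split {q1,q4} by δ(·,0) → {q1} and {q4}.
No further refinement is possible. Final partition (4 blocks): {q0,q3} | {q1} | {q2} | {q4}.
q4 and q3 end up in different blocks, so they are distinguishable. For instance, the string 'ε' is accepted from only q3.

Yes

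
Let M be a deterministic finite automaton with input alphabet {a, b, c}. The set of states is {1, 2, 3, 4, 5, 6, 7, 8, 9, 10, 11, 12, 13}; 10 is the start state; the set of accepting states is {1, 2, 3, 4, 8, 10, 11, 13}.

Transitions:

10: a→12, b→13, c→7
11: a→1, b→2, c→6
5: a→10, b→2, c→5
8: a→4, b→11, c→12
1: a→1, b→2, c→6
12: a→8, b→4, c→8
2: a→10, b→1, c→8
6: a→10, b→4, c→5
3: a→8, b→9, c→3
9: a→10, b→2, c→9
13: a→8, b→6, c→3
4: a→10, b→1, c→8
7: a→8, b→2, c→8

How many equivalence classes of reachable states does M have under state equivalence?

7

Every state is reachable, so we keep all 13.
Initial partition by acceptance: {1,2,3,4,8,10,11,13} | {5,6,7,9,12}.
Refine {1,2,3,4,8,10,11,13} on symbol a: members go to different blocks, giving {1,2,3,4,8,11,13} and {10}.
On input a, block {1,2,3,4,8,11,13} splits into {1,3,8,11,13} and {2,4}.
Refine {1,3,8,11,13} on symbol a: members go to different blocks, giving {1,3,11,13} and {8}.
On input a, block {1,3,11,13} splits into {1,11} and {3,13}.
On input a, block {5,6,7,9,12} splits into {5,6,9} and {7,12}.
No further refinement is possible. Final partition (7 blocks): {1,11} | {5,6,9} | {10} | {2,4} | {8} | {3,13} | {7,12}.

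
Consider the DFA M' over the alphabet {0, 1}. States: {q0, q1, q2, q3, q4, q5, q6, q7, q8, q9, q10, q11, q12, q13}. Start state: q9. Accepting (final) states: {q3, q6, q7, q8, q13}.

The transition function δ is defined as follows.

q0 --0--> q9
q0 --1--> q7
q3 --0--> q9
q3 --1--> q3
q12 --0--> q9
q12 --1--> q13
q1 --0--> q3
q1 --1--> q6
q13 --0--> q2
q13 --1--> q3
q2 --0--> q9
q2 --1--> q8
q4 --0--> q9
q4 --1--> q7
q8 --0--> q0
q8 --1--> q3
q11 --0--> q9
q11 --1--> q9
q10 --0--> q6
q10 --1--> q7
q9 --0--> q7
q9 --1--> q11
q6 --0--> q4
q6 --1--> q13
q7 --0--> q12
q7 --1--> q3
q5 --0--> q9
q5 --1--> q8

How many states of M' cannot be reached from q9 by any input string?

No path from q9 leads to q1, q4, q5, q6, q10; the other 9 states are all reachable.

5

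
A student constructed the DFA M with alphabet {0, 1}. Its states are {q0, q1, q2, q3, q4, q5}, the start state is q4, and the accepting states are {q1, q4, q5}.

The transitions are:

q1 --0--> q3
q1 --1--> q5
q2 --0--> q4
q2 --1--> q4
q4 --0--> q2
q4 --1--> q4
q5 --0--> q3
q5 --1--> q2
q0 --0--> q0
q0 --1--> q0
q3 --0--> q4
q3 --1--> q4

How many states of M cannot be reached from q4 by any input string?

4

BFS from q4 reaches {q2, q4}; the 4 state(s) q0, q1, q3, q5 are never visited.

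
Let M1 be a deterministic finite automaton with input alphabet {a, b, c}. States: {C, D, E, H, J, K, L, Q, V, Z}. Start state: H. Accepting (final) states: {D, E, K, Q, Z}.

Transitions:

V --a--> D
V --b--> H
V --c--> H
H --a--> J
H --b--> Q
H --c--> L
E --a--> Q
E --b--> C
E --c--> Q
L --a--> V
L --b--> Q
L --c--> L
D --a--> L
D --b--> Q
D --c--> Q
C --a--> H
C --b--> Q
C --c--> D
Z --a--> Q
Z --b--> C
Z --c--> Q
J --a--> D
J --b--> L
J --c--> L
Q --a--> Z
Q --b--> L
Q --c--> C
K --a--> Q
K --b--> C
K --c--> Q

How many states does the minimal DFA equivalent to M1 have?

Reachable states from the start: {C,D,H,J,L,Q,V,Z}. Unreachable: {E,K} — drop them.
Initial partition by acceptance: {D,Q,Z} | {C,H,J,L,V}.
Refine {D,Q,Z} on symbol a: members go to different blocks, giving {Q,Z} and {D}.
Refine {Q,Z} on symbol c: members go to different blocks, giving {Z} and {Q}.
Split {C,H,J,L,V} by δ(·,a) → {C,H,L} and {J,V}.
Refine {C,H,L} on symbol a: members go to different blocks, giving {H,L} and {C}.
Stable partition: {Z} | {H,L} | {D} | {Q} | {J,V} | {C} — 6 equivalence classes.

6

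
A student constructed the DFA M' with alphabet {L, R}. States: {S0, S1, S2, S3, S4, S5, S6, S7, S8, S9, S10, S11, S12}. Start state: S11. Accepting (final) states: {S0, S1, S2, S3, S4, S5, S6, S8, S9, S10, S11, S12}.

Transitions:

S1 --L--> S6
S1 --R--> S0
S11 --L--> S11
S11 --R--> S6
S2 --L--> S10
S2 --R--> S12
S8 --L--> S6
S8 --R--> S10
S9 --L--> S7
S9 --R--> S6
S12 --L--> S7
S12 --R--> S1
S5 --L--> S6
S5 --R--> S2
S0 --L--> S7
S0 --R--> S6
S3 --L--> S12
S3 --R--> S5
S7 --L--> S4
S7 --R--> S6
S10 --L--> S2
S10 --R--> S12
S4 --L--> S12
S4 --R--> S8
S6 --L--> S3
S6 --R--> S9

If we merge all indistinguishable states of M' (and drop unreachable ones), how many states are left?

All states are reachable from the start state.
Initial partition by acceptance: {S0,S1,S2,S3,S4,S5,S6,S8,S9,S10,S11,S12} | {S7}.
On input L, block {S0,S1,S2,S3,S4,S5,S6,S8,S9,S10,S11,S12} splits into {S1,S2,S3,S4,S5,S6,S8,S10,S11} and {S0,S9,S12}.
Split {S1,S2,S3,S4,S5,S6,S8,S10,S11} by δ(·,L) → {S1,S2,S5,S6,S8,S10,S11} and {S3,S4}.
On input L, block {S1,S2,S5,S6,S8,S10,S11} splits into {S1,S2,S5,S8,S10,S11} and {S6}.
Split {S1,S2,S5,S8,S10,S11} by δ(·,L) → {S1,S5,S8} and {S2,S10,S11}.
On input R, block {S1,S5,S8} splits into {S5,S8} and {S1}.
On input R, block {S0,S9,S12} splits into {S0,S9} and {S12}.
Split {S2,S10,S11} by δ(·,R) → {S2,S10} and {S11}.
No further refinement is possible. Final partition (9 blocks): {S5,S8} | {S7} | {S0,S9} | {S3,S4} | {S6} | {S2,S10} | {S1} | {S12} | {S11}.

9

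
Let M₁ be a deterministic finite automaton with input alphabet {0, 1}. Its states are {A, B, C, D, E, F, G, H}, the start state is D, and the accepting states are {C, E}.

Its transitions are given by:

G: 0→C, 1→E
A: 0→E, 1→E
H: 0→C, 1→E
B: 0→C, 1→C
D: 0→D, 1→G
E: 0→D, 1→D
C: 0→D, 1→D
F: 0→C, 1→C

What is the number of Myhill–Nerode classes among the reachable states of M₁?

Reachable states from the start: {C,D,E,G}. Unreachable: {A,B,F,H} — drop them.
Start with accepting vs non-accepting: {C,E} | {D,G}.
Split {D,G} by δ(·,0) → {D} and {G}.
Stable partition: {C,E} | {D} | {G} — 3 equivalence classes.

3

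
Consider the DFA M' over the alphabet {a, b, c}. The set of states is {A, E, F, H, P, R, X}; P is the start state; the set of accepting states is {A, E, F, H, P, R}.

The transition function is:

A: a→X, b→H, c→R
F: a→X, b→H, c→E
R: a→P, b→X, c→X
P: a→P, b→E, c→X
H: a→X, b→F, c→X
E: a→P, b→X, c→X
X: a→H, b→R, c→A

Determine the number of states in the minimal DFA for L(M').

5

All states are reachable from the start state.
Initial partition by acceptance: {A,E,F,H,P,R} | {X}.
Split {A,E,F,H,P,R} by δ(·,a) → {E,P,R} and {A,F,H}.
Split {E,P,R} by δ(·,b) → {E,R} and {P}.
Refine {A,F,H} on symbol c: members go to different blocks, giving {A,F} and {H}.
The partition is now stable with 5 blocks: {E,R} | {X} | {A,F} | {P} | {H}.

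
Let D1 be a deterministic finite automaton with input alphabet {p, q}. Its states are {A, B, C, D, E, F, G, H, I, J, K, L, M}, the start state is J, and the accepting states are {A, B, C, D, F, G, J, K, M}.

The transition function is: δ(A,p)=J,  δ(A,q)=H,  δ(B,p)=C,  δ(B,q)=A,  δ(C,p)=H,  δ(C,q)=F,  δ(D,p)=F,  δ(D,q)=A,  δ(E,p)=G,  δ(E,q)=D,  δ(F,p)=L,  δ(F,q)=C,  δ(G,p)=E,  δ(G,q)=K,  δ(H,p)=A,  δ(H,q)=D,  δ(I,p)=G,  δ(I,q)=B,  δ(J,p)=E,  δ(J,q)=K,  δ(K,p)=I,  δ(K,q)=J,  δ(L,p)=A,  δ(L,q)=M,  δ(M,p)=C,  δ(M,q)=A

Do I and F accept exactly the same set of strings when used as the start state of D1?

No

All states are reachable from the start state.
Initial partition by acceptance: {A,B,C,D,F,G,J,K,M} | {E,H,I,L}.
Refine {A,B,C,D,F,G,J,K,M} on symbol p: members go to different blocks, giving {C,F,G,J,K} and {A,B,D,M}.
On input p, block {E,H,I,L} splits into {E,I} and {H,L}.
Split {C,F,G,J,K} by δ(·,p) → {G,J,K} and {C,F}.
On input p, block {A,B,D,M} splits into {B,D,M} and {A}.
Stable partition: {G,J,K} | {E,I} | {B,D,M} | {H,L} | {C,F} | {A} — 6 equivalence classes.
I and F end up in different blocks, so they are distinguishable. For instance, the string 'ε' is accepted from only F.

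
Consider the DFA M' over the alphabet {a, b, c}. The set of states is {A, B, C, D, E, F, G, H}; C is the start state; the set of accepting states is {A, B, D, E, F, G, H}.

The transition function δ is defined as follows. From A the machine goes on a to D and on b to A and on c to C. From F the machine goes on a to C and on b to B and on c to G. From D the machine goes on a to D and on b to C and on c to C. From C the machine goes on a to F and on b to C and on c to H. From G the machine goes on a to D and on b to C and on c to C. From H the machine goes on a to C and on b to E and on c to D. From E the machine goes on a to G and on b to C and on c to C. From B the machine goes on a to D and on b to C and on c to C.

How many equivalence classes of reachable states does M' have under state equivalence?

3

Reachable states from the start: {B,C,D,E,F,G,H}. Unreachable: {A} — drop them.
P0 = {B,D,E,F,G,H} | {C}.
On input a, block {B,D,E,F,G,H} splits into {B,D,E,G} and {F,H}.
The partition is now stable with 3 blocks: {B,D,E,G} | {C} | {F,H}.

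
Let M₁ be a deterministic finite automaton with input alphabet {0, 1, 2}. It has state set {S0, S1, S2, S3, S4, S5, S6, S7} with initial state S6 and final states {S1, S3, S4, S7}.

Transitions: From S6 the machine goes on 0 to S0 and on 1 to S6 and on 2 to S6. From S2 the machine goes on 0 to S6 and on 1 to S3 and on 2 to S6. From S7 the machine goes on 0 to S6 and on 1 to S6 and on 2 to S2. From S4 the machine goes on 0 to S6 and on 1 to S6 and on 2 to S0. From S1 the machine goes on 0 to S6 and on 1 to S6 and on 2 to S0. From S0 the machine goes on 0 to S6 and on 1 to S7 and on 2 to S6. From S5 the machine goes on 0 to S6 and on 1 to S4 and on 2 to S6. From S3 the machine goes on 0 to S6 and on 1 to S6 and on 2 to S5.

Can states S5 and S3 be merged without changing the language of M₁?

First remove the unreachable states {S1}; 7 states remain.
Initial partition by acceptance: {S3,S4,S7} | {S0,S2,S5,S6}.
On input 1, block {S0,S2,S5,S6} splits into {S0,S2,S5} and {S6}.
Stable partition: {S3,S4,S7} | {S0,S2,S5} | {S6} — 3 equivalence classes.
S5 and S3 end up in different blocks, so they are distinguishable. For instance, the string 'ε' is accepted from only S3.

No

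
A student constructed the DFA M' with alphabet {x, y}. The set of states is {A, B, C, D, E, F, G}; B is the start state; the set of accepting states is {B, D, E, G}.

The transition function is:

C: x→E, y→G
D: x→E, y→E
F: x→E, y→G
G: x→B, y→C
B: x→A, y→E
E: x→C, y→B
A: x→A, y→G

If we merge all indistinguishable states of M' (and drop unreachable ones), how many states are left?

5

Reachable states from the start: {A,B,C,E,G}. Unreachable: {D,F} — drop them.
Initial partition by acceptance: {B,E,G} | {A,C}.
Split {B,E,G} by δ(·,x) → {B,E} and {G}.
Refine {A,C} on symbol x: members go to different blocks, giving {A} and {C}.
Refine {B,E} on symbol x: members go to different blocks, giving {B} and {E}.
No further refinement is possible. Final partition (5 blocks): {B} | {A} | {G} | {C} | {E}.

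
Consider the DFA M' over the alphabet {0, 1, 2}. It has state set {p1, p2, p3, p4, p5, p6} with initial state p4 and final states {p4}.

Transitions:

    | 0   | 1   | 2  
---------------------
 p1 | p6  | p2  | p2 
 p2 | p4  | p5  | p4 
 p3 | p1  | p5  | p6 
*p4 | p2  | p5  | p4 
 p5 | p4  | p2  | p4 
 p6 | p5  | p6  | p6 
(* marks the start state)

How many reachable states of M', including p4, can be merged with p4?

1

Reachable states from the start: {p2,p4,p5}. Unreachable: {p1,p3,p6} — drop them.
Start with accepting vs non-accepting: {p4} | {p2,p5}.
Stable partition: {p4} | {p2,p5} — 2 equivalence classes.
The equivalence class containing p4 is {p4}, of size 1.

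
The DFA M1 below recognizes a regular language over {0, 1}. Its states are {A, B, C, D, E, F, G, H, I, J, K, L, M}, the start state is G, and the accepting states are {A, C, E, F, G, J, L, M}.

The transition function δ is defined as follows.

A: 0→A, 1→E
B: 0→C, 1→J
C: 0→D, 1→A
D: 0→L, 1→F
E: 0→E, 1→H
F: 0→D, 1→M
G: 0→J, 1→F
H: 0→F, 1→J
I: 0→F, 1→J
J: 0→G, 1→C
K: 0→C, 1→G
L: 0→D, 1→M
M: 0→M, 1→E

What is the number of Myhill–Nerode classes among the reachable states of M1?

First remove the unreachable states {B,I,K}; 10 states remain.
P0 = {A,C,E,F,G,J,L,M} | {D,H}.
On input 0, block {A,C,E,F,G,J,L,M} splits into {A,E,G,J,M} and {C,F,L}.
Refine {A,E,G,J,M} on symbol 1: members go to different blocks, giving {A,M} and {G,J} and {E}.
On input 1, block {D,H} splits into {D} and {H}.
Stable partition: {A,M} | {D} | {C,F,L} | {G,J} | {E} | {H} — 6 equivalence classes.

6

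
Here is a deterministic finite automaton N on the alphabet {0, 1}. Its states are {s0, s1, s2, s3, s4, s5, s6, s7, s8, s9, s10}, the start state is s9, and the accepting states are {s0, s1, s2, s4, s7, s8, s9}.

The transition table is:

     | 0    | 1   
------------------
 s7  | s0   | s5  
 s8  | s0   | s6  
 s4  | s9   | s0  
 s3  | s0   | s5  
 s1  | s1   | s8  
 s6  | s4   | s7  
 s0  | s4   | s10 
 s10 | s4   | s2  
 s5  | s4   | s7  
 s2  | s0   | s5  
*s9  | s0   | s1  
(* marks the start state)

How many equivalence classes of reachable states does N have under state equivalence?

6

States {s3} cannot be reached from the start state, so discard them.
Start with accepting vs non-accepting: {s0,s1,s2,s4,s7,s8,s9} | {s5,s6,s10}.
Split {s0,s1,s2,s4,s7,s8,s9} by δ(·,1) → {s0,s2,s7,s8} and {s1,s4,s9}.
Refine {s0,s2,s7,s8} on symbol 0: members go to different blocks, giving {s2,s7,s8} and {s0}.
Refine {s1,s4,s9} on symbol 0: members go to different blocks, giving {s1,s4} and {s9}.
Refine {s1,s4} on symbol 0: members go to different blocks, giving {s1} and {s4}.
Stable partition: {s2,s7,s8} | {s5,s6,s10} | {s1} | {s0} | {s9} | {s4} — 6 equivalence classes.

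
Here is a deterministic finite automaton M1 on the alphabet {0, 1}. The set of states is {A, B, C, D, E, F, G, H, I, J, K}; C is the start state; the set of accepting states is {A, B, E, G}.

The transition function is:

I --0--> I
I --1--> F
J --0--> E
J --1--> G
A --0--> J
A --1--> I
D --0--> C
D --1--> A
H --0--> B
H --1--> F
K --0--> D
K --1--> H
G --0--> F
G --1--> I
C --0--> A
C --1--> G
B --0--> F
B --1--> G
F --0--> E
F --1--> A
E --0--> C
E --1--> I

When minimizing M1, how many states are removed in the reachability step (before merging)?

4

No path from C leads to B, D, H, K; the other 7 states are all reachable.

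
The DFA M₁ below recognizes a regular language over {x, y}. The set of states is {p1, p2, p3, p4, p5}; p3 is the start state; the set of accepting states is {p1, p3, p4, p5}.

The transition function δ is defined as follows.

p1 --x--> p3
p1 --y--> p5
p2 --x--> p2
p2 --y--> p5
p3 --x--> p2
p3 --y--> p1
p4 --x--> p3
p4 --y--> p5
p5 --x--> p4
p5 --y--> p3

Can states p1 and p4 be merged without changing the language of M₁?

P0 = {p1,p3,p4,p5} | {p2}.
On input x, block {p1,p3,p4,p5} splits into {p1,p4,p5} and {p3}.
Split {p1,p4,p5} by δ(·,x) → {p1,p4} and {p5}.
The partition is now stable with 4 blocks: {p1,p4} | {p2} | {p3} | {p5}.
p1 and p4 lie in the same block of the stable partition, so they are equivalent — no string distinguishes them.

Yes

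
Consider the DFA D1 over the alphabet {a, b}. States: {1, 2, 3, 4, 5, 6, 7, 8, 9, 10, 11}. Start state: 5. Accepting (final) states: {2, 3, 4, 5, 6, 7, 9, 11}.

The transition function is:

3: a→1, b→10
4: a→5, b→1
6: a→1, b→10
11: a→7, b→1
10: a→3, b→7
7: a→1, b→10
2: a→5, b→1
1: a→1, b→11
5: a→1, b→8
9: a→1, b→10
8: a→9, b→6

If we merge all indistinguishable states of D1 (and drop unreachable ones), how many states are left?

4

Reachable states from the start: {1,3,5,6,7,8,9,10,11}. Unreachable: {2,4} — drop them.
Initial partition by acceptance: {3,5,6,7,9,11} | {1,8,10}.
Split {3,5,6,7,9,11} by δ(·,a) → {3,5,6,7,9} and {11}.
On input a, block {1,8,10} splits into {8,10} and {1}.
No further refinement is possible. Final partition (4 blocks): {3,5,6,7,9} | {8,10} | {11} | {1}.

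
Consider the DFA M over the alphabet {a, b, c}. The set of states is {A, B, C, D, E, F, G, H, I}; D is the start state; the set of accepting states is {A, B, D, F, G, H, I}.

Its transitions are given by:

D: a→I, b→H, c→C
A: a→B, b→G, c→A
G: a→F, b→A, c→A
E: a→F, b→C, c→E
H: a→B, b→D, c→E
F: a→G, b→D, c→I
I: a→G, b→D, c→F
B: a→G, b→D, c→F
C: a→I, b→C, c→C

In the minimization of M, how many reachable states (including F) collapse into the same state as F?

3

Every state is reachable, so we keep all 9.
Start with accepting vs non-accepting: {A,B,D,F,G,H,I} | {C,E}.
Split {A,B,D,F,G,H,I} by δ(·,c) → {A,B,F,G,I} and {D,H}.
Refine {A,B,F,G,I} on symbol b: members go to different blocks, giving {B,F,I} and {A,G}.
No further refinement is possible. Final partition (4 blocks): {B,F,I} | {C,E} | {D,H} | {A,G}.
The equivalence class containing F is {B,F,I}, of size 3.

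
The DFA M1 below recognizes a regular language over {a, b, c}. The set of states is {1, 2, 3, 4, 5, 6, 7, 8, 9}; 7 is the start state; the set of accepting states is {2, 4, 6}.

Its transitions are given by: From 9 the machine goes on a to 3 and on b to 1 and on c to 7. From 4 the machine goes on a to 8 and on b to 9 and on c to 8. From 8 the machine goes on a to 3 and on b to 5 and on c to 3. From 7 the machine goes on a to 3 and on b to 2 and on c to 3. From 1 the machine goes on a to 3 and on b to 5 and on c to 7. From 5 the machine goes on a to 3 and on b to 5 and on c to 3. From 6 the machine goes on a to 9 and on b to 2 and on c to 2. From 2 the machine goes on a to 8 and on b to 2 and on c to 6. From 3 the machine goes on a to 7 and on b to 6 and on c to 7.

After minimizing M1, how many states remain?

3

First remove the unreachable states {4}; 8 states remain.
Start with accepting vs non-accepting: {2,6} | {1,3,5,7,8,9}.
On input b, block {1,3,5,7,8,9} splits into {1,5,8,9} and {3,7}.
Stable partition: {2,6} | {1,5,8,9} | {3,7} — 3 equivalence classes.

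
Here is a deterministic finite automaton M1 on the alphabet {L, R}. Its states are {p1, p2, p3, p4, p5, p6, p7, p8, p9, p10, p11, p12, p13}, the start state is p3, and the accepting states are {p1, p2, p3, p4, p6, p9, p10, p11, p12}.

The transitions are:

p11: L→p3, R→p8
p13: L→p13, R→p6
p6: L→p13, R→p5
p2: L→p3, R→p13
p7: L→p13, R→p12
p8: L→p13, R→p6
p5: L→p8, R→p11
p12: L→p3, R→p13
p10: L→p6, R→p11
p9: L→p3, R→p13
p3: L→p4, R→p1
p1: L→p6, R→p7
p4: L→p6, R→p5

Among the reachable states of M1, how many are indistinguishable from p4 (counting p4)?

States {p2,p9,p10} cannot be reached from the start state, so discard them.
Start with accepting vs non-accepting: {p1,p3,p4,p6,p11,p12} | {p5,p7,p8,p13}.
Refine {p1,p3,p4,p6,p11,p12} on symbol L: members go to different blocks, giving {p1,p3,p4,p11,p12} and {p6}.
On input L, block {p1,p3,p4,p11,p12} splits into {p3,p11,p12} and {p1,p4}.
On input L, block {p3,p11,p12} splits into {p11,p12} and {p3}.
Split {p5,p7,p8,p13} by δ(·,R) → {p5,p7} and {p8,p13}.
No further refinement is possible. Final partition (6 blocks): {p11,p12} | {p5,p7} | {p6} | {p1,p4} | {p3} | {p8,p13}.
The equivalence class containing p4 is {p1,p4}, of size 2.

2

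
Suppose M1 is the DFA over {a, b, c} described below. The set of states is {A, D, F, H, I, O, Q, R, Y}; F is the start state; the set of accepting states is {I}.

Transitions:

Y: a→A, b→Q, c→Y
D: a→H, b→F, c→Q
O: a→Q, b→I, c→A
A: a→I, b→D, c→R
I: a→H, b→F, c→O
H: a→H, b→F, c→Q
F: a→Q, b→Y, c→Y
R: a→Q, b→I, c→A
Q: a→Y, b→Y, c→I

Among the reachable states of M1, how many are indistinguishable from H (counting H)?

2

Every state is reachable, so we keep all 9.
Start with accepting vs non-accepting: {I} | {A,D,F,H,O,Q,R,Y}.
Split {A,D,F,H,O,Q,R,Y} by δ(·,a) → {D,F,H,O,Q,R,Y} and {A}.
On input a, block {D,F,H,O,Q,R,Y} splits into {D,F,H,O,Q,R} and {Y}.
Split {D,F,H,O,Q,R} by δ(·,a) → {D,F,H,O,R} and {Q}.
On input a, block {D,F,H,O,R} splits into {F,O,R} and {D,H}.
Refine {F,O,R} on symbol b: members go to different blocks, giving {O,R} and {F}.
No further refinement is possible. Final partition (7 blocks): {I} | {O,R} | {A} | {Y} | {Q} | {D,H} | {F}.
The equivalence class containing H is {D,H}, of size 2.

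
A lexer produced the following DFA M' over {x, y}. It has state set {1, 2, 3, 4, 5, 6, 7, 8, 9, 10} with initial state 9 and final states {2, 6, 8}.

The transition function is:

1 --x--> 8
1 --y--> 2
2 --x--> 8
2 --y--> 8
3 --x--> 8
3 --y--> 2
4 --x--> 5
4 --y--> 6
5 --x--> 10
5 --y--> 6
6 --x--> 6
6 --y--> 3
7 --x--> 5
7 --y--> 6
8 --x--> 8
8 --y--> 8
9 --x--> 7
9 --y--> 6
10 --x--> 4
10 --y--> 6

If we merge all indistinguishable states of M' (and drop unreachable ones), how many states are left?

4

First remove the unreachable states {1}; 9 states remain.
Initial partition by acceptance: {2,6,8} | {3,4,5,7,9,10}.
On input y, block {2,6,8} splits into {2,8} and {6}.
On input x, block {3,4,5,7,9,10} splits into {4,5,7,9,10} and {3}.
Stable partition: {2,8} | {4,5,7,9,10} | {6} | {3} — 4 equivalence classes.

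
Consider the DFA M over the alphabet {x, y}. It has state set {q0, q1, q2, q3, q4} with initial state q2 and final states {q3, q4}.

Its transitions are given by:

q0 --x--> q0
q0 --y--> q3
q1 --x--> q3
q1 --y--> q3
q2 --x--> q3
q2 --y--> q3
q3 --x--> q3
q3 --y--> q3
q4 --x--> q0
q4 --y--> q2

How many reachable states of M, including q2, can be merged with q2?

1

First remove the unreachable states {q0,q1,q4}; 2 states remain.
Start with accepting vs non-accepting: {q3} | {q2}.
The partition is now stable with 2 blocks: {q3} | {q2}.
State q2 belongs to the block {q2}, which has 1 states.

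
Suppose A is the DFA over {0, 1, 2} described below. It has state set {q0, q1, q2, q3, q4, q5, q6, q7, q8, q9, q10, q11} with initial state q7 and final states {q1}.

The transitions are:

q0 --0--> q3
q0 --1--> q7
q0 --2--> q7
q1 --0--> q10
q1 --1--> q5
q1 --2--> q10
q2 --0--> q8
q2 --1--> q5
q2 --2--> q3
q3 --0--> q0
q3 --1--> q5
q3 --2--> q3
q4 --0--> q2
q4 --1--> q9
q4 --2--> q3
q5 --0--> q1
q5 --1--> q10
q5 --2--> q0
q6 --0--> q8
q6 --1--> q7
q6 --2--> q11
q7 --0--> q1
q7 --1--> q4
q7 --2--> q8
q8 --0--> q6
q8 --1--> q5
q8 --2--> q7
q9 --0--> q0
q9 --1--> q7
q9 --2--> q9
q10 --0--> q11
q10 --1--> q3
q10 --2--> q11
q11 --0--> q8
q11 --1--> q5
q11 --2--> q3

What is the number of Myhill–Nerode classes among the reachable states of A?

Start with accepting vs non-accepting: {q1} | {q0,q2,q3,q4,q5,q6,q7,q8,q9,q10,q11}.
Split {q0,q2,q3,q4,q5,q6,q7,q8,q9,q10,q11} by δ(·,0) → {q0,q2,q3,q4,q6,q8,q9,q10,q11} and {q5,q7}.
Refine {q0,q2,q3,q4,q6,q8,q9,q10,q11} on symbol 1: members go to different blocks, giving {q0,q2,q3,q6,q8,q9,q11} and {q4,q10}.
Split {q0,q2,q3,q6,q8,q9,q11} by δ(·,2) → {q2,q3,q6,q9,q11} and {q0,q8}.
No further refinement is possible. Final partition (5 blocks): {q1} | {q2,q3,q6,q9,q11} | {q5,q7} | {q4,q10} | {q0,q8}.

5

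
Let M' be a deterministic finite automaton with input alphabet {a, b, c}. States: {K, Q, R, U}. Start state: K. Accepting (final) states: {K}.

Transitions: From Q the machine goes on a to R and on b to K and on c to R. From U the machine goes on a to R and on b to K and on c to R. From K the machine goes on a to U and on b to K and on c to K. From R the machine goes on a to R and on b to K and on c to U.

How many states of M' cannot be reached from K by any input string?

1

Starting at K and following transitions, the reachable set is {K, R, U}. That leaves Q unreachable — 1 in total.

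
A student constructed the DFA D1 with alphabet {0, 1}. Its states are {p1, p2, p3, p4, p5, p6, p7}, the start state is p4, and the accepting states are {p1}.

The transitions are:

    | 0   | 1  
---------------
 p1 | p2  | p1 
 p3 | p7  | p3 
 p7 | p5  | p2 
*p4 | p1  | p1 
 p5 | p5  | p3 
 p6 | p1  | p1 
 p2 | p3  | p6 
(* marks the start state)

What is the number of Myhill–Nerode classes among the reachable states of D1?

6

All states are reachable from the start state.
Initial partition by acceptance: {p1} | {p2,p3,p4,p5,p6,p7}.
On input 0, block {p2,p3,p4,p5,p6,p7} splits into {p2,p3,p5,p7} and {p4,p6}.
Refine {p2,p3,p5,p7} on symbol 1: members go to different blocks, giving {p3,p5,p7} and {p2}.
Refine {p3,p5,p7} on symbol 1: members go to different blocks, giving {p3,p5} and {p7}.
Split {p3,p5} by δ(·,0) → {p3} and {p5}.
The partition is now stable with 6 blocks: {p1} | {p3} | {p4,p6} | {p2} | {p7} | {p5}.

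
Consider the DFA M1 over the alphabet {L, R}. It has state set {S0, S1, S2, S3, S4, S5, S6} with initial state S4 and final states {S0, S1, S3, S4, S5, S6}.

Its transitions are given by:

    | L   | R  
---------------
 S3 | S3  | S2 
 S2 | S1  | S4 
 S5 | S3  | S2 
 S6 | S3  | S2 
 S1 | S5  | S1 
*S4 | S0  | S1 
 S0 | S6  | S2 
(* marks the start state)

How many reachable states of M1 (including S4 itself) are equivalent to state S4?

Every state is reachable, so we keep all 7.
P0 = {S0,S1,S3,S4,S5,S6} | {S2}.
On input R, block {S0,S1,S3,S4,S5,S6} splits into {S0,S3,S5,S6} and {S1,S4}.
The partition is now stable with 3 blocks: {S0,S3,S5,S6} | {S2} | {S1,S4}.
State S4 belongs to the block {S1,S4}, which has 2 states.

2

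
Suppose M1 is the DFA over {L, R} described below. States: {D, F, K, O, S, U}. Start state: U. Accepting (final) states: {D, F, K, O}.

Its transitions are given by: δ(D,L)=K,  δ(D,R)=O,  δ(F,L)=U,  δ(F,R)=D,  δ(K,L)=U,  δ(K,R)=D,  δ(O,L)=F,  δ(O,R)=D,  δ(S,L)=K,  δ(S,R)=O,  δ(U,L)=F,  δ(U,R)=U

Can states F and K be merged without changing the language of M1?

Yes

First remove the unreachable states {S}; 5 states remain.
Initial partition by acceptance: {D,F,K,O} | {U}.
On input L, block {D,F,K,O} splits into {D,O} and {F,K}.
No further refinement is possible. Final partition (3 blocks): {D,O} | {U} | {F,K}.
F and K lie in the same block of the stable partition, so they are equivalent — no string distinguishes them.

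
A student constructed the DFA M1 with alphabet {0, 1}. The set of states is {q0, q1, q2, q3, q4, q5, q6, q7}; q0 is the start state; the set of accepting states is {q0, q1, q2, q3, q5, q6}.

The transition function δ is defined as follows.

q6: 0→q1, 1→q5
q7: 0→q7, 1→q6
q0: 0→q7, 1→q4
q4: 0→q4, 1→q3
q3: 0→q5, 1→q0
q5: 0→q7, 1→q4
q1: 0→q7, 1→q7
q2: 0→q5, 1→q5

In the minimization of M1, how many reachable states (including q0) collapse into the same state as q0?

First remove the unreachable states {q2}; 7 states remain.
Initial partition by acceptance: {q0,q1,q3,q5,q6} | {q4,q7}.
Refine {q0,q1,q3,q5,q6} on symbol 0: members go to different blocks, giving {q0,q1,q5} and {q3,q6}.
No further refinement is possible. Final partition (3 blocks): {q0,q1,q5} | {q4,q7} | {q3,q6}.
The equivalence class containing q0 is {q0,q1,q5}, of size 3.

3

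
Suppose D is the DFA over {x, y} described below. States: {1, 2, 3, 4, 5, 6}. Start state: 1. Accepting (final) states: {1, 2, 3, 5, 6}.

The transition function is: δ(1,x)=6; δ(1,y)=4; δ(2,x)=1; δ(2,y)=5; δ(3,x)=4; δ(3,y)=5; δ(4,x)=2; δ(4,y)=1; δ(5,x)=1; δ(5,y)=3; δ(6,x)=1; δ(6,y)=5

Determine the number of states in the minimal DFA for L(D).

5

Start with accepting vs non-accepting: {1,2,3,5,6} | {4}.
On input x, block {1,2,3,5,6} splits into {1,2,5,6} and {3}.
On input y, block {1,2,5,6} splits into {2,6} and {1} and {5}.
The partition is now stable with 5 blocks: {2,6} | {4} | {3} | {1} | {5}.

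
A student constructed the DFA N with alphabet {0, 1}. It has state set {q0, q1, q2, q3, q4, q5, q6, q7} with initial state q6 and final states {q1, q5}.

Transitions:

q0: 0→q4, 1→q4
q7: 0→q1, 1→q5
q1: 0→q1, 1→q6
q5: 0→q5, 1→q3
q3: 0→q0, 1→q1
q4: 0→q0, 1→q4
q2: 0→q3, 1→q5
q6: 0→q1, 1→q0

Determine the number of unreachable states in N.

Starting at q6 and following transitions, the reachable set is {q0, q1, q4, q6}. That leaves q2, q3, q5, q7 unreachable — 4 in total.

4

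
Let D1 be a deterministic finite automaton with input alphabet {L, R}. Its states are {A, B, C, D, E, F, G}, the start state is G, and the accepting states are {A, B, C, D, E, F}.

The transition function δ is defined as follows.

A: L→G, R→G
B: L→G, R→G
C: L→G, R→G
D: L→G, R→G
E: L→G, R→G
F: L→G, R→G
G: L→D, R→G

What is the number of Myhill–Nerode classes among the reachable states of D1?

States {A,B,C,E,F} cannot be reached from the start state, so discard them.
Start with accepting vs non-accepting: {D} | {G}.
The partition is now stable with 2 blocks: {D} | {G}.

2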